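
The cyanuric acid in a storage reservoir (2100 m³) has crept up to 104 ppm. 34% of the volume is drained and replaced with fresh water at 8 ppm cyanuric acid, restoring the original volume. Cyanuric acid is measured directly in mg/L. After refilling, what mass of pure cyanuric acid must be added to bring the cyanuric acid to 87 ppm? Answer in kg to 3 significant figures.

32.8 kg

Volume: 2100 m³ = 2,100,000 L.
After draining 34% and refilling: 104 × 0.66 + 8 × 0.34 = 71.36 ppm.
Deficit to target: 87 − 71.36 = 15.64 mg/L.
Mass: 15.64 mg/L × 2,100,000 L = 32,840 g cyanuric acid.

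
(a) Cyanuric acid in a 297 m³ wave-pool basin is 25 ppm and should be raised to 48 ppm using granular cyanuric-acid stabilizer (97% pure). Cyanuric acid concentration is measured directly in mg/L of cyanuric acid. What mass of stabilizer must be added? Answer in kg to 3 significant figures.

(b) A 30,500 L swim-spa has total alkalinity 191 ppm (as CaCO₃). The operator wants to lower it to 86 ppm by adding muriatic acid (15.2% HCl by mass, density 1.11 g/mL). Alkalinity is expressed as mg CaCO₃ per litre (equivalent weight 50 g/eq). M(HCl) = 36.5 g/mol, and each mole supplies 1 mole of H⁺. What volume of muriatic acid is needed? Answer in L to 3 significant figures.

(a) 7.04 kg; (b) 13.9 L

(a) Volume: 297 m³ = 297,000 L.
(a) CYA to add: (48 − 25) = 23 mg/L × 297,000 L = 6831 g cyanuric acid.
(a) At 97% purity: 6831 / 0.97 = 7042 g product.

(b) Alkalinity to neutralize: (191 − 86) = 105 mg/L as CaCO₃ × 30,500 L = 3202 g as CaCO₃.
(b) Equivalents of H⁺ required: 3202 ÷ 50 g/eq = 64.05 eq = 64.05 mol HCl.
(b) Mass of HCl: 64.05 × 36.5 = 2338 g.
(b) Mass of 15.2% solution: 2338 / 0.152 = 15,380 g.
(b) Volume: 15,380 g ÷ 1.11 g/mL = 13,860 mL.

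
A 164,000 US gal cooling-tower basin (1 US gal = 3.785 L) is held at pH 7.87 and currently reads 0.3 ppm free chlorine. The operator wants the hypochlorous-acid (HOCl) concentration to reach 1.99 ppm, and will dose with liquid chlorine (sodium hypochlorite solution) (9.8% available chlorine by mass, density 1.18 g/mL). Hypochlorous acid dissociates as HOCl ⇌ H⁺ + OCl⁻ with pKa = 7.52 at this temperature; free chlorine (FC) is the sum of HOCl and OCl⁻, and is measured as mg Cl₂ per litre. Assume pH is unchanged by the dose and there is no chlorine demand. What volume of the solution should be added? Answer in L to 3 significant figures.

33.0 L

Volume: 164,000 US gal × 3.785 L/gal = 620,740 L.
[OCl⁻]/[HOCl] = 10^(pH − pKa) = 10^(7.87 − 7.52) = 2.239; fraction as HOCl = 1/(1 + 2.239) = 0.3088.
Free chlorine required for 1.99 ppm HOCl: 1.99 / 0.3088 = 6.445 ppm.
FC to add: 6.445 − 0.3 = 6.145 mg/L as Cl₂.
Cl₂ equivalent: 6.145 mg/L × 620,740 L = 3814 g.
Product at 9.8% available Cl: 3814 / 0.098 = 38,920 g.
Volume: 38,920 g ÷ 1.18 g/mL = 32,990 mL.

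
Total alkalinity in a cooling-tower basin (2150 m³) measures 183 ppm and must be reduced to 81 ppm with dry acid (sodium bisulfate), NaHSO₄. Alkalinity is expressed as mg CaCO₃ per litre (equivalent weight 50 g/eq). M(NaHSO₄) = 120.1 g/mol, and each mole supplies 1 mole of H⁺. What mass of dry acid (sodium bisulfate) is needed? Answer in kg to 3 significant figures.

527 kg

Volume: 2150 m³ = 2,150,000 L.
Alkalinity to neutralize: (183 − 81) = 102 mg/L as CaCO₃ × 2,150,000 L = 219,300 g as CaCO₃.
Equivalents of H⁺ required: 219,300 ÷ 50 g/eq = 4386 eq = 4386 mol NaHSO₄.
Mass of NaHSO₄: 4386 × 120.1 = 526,800 g.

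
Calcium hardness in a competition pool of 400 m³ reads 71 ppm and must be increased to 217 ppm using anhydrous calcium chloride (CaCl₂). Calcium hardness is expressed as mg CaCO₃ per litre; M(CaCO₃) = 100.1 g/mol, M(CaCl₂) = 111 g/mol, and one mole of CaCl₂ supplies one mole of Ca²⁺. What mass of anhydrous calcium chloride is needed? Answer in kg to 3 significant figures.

64.8 kg

Volume: 400 m³ = 400,000 L.
Hardness to add: (217 − 71) = 146 mg/L as CaCO₃ × 400,000 L = 58,400 g as CaCO₃.
Moles of Ca²⁺ (1 mol Ca²⁺ ≡ 1 mol CaCO₃): 58,400 / 100.1 g/mol = 583.4 mol.
Mass of CaCl₂: 583.4 × 111 = 64,760 g.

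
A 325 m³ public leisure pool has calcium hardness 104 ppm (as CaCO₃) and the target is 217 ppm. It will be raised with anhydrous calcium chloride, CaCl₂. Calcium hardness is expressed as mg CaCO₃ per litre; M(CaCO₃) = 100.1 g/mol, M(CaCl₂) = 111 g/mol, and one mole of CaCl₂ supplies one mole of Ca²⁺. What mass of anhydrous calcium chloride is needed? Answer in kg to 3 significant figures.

Volume: 325 m³ = 325,000 L.
Hardness to add: (217 − 104) = 113 mg/L as CaCO₃ × 325,000 L = 36,720 g as CaCO₃.
Moles of Ca²⁺ (1 mol Ca²⁺ ≡ 1 mol CaCO₃): 36,720 / 100.1 g/mol = 366.9 mol.
Mass of CaCl₂: 366.9 × 111 = 40,720 g.

40.7 kg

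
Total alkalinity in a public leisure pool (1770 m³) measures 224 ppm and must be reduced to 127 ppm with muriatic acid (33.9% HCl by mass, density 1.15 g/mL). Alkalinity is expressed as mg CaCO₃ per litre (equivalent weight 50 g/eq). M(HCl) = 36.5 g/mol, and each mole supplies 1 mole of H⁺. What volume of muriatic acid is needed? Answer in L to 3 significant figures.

Volume: 1770 m³ = 1,770,000 L.
Alkalinity to neutralize: (224 − 127) = 97 mg/L as CaCO₃ × 1,770,000 L = 171,700 g as CaCO₃.
Equivalents of H⁺ required: 171,700 ÷ 50 g/eq = 3434 eq = 3434 mol HCl.
Mass of HCl: 3434 × 36.5 = 125,300 g.
Mass of 33.9% solution: 125,300 / 0.339 = 369,700 g.
Volume: 369,700 g ÷ 1.15 g/mL = 321,500 mL.

321 L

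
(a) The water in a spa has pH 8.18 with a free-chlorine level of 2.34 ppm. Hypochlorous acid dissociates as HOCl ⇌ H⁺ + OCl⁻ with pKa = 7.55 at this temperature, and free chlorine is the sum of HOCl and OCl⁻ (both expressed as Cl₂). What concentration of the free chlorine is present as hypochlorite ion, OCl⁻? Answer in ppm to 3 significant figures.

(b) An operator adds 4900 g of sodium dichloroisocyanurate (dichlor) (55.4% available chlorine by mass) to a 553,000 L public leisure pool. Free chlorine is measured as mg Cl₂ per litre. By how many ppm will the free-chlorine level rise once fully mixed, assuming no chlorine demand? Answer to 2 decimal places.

(a) [OCl⁻]/[HOCl] = 10^(pH − pKa) = 10^(8.18 − 7.55) = 10^0.63 = 4.266.
(a) Fraction as HOCl = 1 / (1 + 4.266) = 0.1899.
(a) OCl⁻ = (1 − 0.1899) × 2.34 ppm = 1.896 ppm.

(b) Available chlorine delivered: 4900 g × 0.554 = 2715 g as Cl₂.
(b) Concentration rise: 2715 g / 553,000 L = 4.909 mg/L = 4.91 ppm.

(a) 1.90 ppm; (b) 4.91 ppm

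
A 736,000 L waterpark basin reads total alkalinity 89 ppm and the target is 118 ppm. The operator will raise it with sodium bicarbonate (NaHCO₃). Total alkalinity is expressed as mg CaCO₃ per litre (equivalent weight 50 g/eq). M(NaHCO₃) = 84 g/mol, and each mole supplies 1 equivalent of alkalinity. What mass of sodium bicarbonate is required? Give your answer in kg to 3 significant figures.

35.9 kg

Alkalinity to add: (118 − 89) = 29 mg/L as CaCO₃ × 736,000 L = 21,340 g as CaCO₃.
Equivalents: 21,340 g ÷ 50 g/eq = 426.9 eq.
NaHCO₃ supplies 1 eq per mole → 426.9 mol.
Mass: 426.9 mol × 84 g/mol = 35,860 g.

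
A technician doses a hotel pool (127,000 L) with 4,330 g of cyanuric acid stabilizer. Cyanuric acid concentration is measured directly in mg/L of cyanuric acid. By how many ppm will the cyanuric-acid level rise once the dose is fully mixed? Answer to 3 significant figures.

Rise: 4,330 g / 127,000 L × 1000 = 34.09 mg/L.

34.1 ppm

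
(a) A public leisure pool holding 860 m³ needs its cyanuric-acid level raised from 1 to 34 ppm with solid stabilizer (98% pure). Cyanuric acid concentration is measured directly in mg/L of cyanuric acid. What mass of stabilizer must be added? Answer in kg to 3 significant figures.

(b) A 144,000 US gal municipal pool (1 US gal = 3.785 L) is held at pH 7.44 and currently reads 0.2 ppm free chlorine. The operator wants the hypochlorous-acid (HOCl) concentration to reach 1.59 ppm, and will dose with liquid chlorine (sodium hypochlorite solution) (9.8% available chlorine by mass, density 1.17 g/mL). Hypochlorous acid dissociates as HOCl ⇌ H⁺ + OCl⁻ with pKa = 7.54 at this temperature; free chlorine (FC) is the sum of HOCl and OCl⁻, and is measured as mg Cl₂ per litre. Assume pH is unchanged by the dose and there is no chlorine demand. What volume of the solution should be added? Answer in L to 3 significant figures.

(a) 29.0 kg; (b) 12.6 L

(a) Volume: 860 m³ = 860,000 L.
(a) CYA to add: (34 − 1) = 33 mg/L × 860,000 L = 28,380 g cyanuric acid.
(a) At 98% purity: 28,380 / 0.98 = 28,960 g product.

(b) Volume: 144,000 US gal × 3.785 L/gal = 545,040 L.
(b) [OCl⁻]/[HOCl] = 10^(pH − pKa) = 10^(7.44 − 7.54) = 0.7943; fraction as HOCl = 1/(1 + 0.7943) = 0.5573.
(b) Free chlorine required for 1.59 ppm HOCl: 1.59 / 0.5573 = 2.853 ppm.
(b) FC to add: 2.853 − 0.2 = 2.653 mg/L as Cl₂.
(b) Cl₂ equivalent: 2.653 mg/L × 545,040 L = 1446 g.
(b) Product at 9.8% available Cl: 1446 / 0.098 = 14,750 g.
(b) Volume: 14,750 g ÷ 1.17 g/mL = 12,610 mL.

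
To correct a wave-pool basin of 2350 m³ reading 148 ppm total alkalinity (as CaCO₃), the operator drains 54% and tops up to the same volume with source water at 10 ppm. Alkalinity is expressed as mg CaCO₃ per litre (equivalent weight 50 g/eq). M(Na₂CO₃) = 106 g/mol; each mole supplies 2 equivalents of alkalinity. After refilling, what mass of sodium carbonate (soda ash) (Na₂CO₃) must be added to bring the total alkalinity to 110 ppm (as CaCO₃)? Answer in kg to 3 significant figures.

Volume: 2350 m³ = 2,350,000 L.
After draining 54% and refilling: 148 × 0.46 + 10 × 0.54 = 73.48 ppm.
Deficit to target: 110 − 73.48 = 36.52 mg/L.
As CaCO₃: 36.52 mg/L × 2,350,000 L = 85,820 g; ÷ 50 g/eq ÷ 2 = 858.2 mol Na₂CO₃.
Mass: 858.2 × 106 = 90,970 g.

91.0 kg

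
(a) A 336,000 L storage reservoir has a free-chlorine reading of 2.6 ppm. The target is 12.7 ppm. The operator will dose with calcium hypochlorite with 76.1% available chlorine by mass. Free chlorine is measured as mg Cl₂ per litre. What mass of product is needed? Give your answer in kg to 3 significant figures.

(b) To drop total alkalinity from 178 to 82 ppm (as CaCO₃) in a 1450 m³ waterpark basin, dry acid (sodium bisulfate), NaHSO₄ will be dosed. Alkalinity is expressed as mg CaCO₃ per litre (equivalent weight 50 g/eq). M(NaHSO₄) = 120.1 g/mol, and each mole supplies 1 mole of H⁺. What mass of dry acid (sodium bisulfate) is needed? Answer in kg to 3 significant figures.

(a) 4.46 kg; (b) 334 kg

(a) Chlorine deficit: 12.7 − 2.6 = 10.1 ppm = 10.1 mg/L as Cl₂.
(a) Cl₂ equivalent needed: 10.1 mg/L × 336,000 L = 3,394,000 mg = 3394 g.
(a) Product at 76.1% available chlorine: 3394 / 0.761 = 4459 g.

(b) Volume: 1450 m³ = 1,450,000 L.
(b) Alkalinity to neutralize: (178 − 82) = 96 mg/L as CaCO₃ × 1,450,000 L = 139,200 g as CaCO₃.
(b) Equivalents of H⁺ required: 139,200 ÷ 50 g/eq = 2784 eq = 2784 mol NaHSO₄.
(b) Mass of NaHSO₄: 2784 × 120.1 = 334,400 g.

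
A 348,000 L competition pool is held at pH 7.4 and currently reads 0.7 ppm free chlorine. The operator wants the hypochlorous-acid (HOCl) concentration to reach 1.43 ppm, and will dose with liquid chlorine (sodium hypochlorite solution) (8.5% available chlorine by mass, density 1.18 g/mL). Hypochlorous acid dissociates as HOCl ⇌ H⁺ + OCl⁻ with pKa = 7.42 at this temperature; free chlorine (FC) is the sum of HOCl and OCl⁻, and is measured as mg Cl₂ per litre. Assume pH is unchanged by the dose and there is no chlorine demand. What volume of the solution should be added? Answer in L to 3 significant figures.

7.27 L

[OCl⁻]/[HOCl] = 10^(pH − pKa) = 10^(7.4 − 7.42) = 0.955; fraction as HOCl = 1/(1 + 0.955) = 0.5115.
Free chlorine required for 1.43 ppm HOCl: 1.43 / 0.5115 = 2.796 ppm.
FC to add: 2.796 − 0.7 = 2.096 mg/L as Cl₂.
Cl₂ equivalent: 2.096 mg/L × 348,000 L = 729.3 g.
Product at 8.5% available Cl: 729.3 / 0.085 = 8580 g.
Volume: 8580 g ÷ 1.18 g/mL = 7271 mL.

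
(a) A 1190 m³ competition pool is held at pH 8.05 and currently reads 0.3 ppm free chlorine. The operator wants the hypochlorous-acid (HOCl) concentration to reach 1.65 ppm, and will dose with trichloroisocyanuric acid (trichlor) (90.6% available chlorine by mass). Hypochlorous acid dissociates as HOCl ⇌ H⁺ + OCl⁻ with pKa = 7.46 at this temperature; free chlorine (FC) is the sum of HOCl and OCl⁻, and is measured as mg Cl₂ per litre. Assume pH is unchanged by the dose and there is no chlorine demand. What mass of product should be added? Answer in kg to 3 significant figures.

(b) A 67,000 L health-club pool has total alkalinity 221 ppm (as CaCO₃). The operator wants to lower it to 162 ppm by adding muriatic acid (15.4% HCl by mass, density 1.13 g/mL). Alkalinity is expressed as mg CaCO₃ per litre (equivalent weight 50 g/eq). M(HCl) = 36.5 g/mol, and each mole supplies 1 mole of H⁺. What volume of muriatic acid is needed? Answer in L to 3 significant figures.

(a) 10.2 kg; (b) 16.6 L

(a) Volume: 1190 m³ = 1,190,000 L.
(a) [OCl⁻]/[HOCl] = 10^(pH − pKa) = 10^(8.05 − 7.46) = 3.89; fraction as HOCl = 1/(1 + 3.89) = 0.2045.
(a) Free chlorine required for 1.65 ppm HOCl: 1.65 / 0.2045 = 8.069 ppm.
(a) FC to add: 8.069 − 0.3 = 7.769 mg/L as Cl₂.
(a) Cl₂ equivalent: 7.769 mg/L × 1,190,000 L = 9245 g.
(a) Product at 90.6% available Cl: 9245 / 0.906 = 10,200 g.

(b) Alkalinity to neutralize: (221 − 162) = 59 mg/L as CaCO₃ × 67,000 L = 3953 g as CaCO₃.
(b) Equivalents of H⁺ required: 3953 ÷ 50 g/eq = 79.06 eq = 79.06 mol HCl.
(b) Mass of HCl: 79.06 × 36.5 = 2886 g.
(b) Mass of 15.4% solution: 2886 / 0.154 = 18,740 g.
(b) Volume: 18,740 g ÷ 1.13 g/mL = 16,580 mL.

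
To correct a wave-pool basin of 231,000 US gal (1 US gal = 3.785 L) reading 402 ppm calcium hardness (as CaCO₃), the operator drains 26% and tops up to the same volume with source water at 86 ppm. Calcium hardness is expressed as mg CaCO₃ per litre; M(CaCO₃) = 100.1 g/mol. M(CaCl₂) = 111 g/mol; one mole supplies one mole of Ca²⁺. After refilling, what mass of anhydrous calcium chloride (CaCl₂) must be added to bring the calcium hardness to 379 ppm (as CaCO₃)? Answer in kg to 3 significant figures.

57.4 kg

Volume: 231,000 US gal × 3.785 L/gal = 874,335 L.
After draining 26% and refilling: 402 × 0.74 + 86 × 0.26 = 319.84 ppm.
Deficit to target: 379 − 319.84 = 59.16 mg/L.
As CaCO₃: 59.16 mg/L × 874,335 L = 51,730 g; ÷ 100.1 = 516.7 mol Ca²⁺.
Mass: 516.7 × 111 = 57,360 g.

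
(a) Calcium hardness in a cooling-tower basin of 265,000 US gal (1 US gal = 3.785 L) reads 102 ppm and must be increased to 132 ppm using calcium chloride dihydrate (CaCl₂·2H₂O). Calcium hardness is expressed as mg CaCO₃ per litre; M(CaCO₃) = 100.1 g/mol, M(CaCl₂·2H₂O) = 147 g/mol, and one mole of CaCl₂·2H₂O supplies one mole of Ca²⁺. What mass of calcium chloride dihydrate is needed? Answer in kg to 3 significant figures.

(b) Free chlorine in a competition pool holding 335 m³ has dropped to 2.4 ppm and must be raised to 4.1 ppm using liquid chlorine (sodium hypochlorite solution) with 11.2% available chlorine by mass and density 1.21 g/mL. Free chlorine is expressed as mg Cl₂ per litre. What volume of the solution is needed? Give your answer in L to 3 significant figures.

(a) 44.2 kg; (b) 4.20 L

(a) Volume: 265,000 US gal × 3.785 L/gal = 1,003,025 L.
(a) Hardness to add: (132 − 102) = 30 mg/L as CaCO₃ × 1,003,025 L = 30,090 g as CaCO₃.
(a) Moles of Ca²⁺ (1 mol Ca²⁺ ≡ 1 mol CaCO₃): 30,090 / 100.1 g/mol = 300.6 mol.
(a) Mass of CaCl₂·2H₂O: 300.6 × 147 = 44,190 g.

(b) Volume: 335 m³ = 335,000 L.
(b) Chlorine deficit: 4.1 − 2.4 = 1.7 ppm = 1.7 mg/L as Cl₂.
(b) Cl₂ equivalent needed: 1.7 mg/L × 335,000 L = 569,500 mg = 569.5 g.
(b) Product at 11.2% available chlorine: 569.5 / 0.112 = 5085 g.
(b) Volume at density 1.21 g/mL: 5085 g ÷ 1.21 g/mL = 4202 mL.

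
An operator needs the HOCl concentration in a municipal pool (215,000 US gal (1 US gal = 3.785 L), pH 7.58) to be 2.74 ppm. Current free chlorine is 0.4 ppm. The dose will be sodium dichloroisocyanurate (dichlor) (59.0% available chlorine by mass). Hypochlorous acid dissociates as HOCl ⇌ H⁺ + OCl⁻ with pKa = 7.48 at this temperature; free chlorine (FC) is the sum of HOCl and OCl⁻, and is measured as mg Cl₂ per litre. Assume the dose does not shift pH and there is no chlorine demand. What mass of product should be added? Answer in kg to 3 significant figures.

Volume: 215,000 US gal × 3.785 L/gal = 813,775 L.
[OCl⁻]/[HOCl] = 10^(pH − pKa) = 10^(7.58 − 7.48) = 1.259; fraction as HOCl = 1/(1 + 1.259) = 0.4427.
Free chlorine required for 2.74 ppm HOCl: 2.74 / 0.4427 = 6.189 ppm.
FC to add: 6.189 − 0.4 = 5.789 mg/L as Cl₂.
Cl₂ equivalent: 5.789 mg/L × 813,775 L = 4711 g.
Product at 59.0% available Cl: 4711 / 0.59 = 7985 g.

7.99 kg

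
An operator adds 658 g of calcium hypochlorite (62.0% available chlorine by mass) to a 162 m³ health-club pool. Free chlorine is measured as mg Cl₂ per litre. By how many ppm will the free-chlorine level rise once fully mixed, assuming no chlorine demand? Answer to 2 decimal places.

Volume: 162 m³ = 162,000 L.
Available chlorine delivered: 658 g × 0.62 = 408 g as Cl₂.
Concentration rise: 408 g / 162,000 L = 2.518 mg/L = 2.52 ppm.

2.52 ppm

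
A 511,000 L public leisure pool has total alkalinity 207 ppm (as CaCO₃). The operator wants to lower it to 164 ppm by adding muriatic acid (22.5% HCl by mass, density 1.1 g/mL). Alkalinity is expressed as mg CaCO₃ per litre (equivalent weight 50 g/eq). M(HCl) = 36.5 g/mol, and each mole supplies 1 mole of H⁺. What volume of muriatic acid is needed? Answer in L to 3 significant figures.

Alkalinity to neutralize: (207 − 164) = 43 mg/L as CaCO₃ × 511,000 L = 21,970 g as CaCO₃.
Equivalents of H⁺ required: 21,970 ÷ 50 g/eq = 439.5 eq = 439.5 mol HCl.
Mass of HCl: 439.5 × 36.5 = 16,040 g.
Mass of 22.5% solution: 16,040 / 0.225 = 71,290 g.
Volume: 71,290 g ÷ 1.1 g/mL = 64,810 mL.

64.8 L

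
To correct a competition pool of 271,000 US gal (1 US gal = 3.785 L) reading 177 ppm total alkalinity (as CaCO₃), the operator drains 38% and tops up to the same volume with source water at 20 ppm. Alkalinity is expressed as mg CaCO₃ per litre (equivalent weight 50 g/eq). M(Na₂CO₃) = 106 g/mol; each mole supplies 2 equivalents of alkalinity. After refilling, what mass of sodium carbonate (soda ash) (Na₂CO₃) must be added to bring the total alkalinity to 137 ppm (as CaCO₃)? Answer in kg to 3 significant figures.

Volume: 271,000 US gal × 3.785 L/gal = 1,025,735 L.
After draining 38% and refilling: 177 × 0.62 + 20 × 0.38 = 117.34 ppm.
Deficit to target: 137 − 117.34 = 19.66 mg/L.
As CaCO₃: 19.66 mg/L × 1,025,735 L = 20,170 g; ÷ 50 g/eq ÷ 2 = 201.7 mol Na₂CO₃.
Mass: 201.7 × 106 = 21,380 g.

21.4 kg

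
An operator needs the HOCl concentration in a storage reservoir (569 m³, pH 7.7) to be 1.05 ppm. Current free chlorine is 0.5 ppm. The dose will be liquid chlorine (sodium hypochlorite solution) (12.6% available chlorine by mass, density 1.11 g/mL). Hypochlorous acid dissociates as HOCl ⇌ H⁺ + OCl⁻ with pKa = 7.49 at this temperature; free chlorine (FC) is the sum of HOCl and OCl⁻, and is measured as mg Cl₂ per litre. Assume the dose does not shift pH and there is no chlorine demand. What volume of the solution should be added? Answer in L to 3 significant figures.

9.17 L

Volume: 569 m³ = 569,000 L.
[OCl⁻]/[HOCl] = 10^(pH − pKa) = 10^(7.7 − 7.49) = 1.622; fraction as HOCl = 1/(1 + 1.622) = 0.3814.
Free chlorine required for 1.05 ppm HOCl: 1.05 / 0.3814 = 2.753 ppm.
FC to add: 2.753 − 0.5 = 2.253 mg/L as Cl₂.
Cl₂ equivalent: 2.253 mg/L × 569,000 L = 1282 g.
Product at 12.6% available Cl: 1282 / 0.126 = 10,170 g.
Volume: 10,170 g ÷ 1.11 g/mL = 9166 mL.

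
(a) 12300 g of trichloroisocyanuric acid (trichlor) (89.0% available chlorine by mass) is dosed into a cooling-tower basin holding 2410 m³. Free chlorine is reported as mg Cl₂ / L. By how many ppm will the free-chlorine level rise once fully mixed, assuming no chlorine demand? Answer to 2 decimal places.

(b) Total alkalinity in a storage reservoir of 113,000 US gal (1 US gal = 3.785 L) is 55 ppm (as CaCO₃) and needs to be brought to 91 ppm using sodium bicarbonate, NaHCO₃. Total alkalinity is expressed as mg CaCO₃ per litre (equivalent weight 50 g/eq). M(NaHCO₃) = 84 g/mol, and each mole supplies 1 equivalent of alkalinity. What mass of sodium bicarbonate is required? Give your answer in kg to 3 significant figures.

(a) Volume: 2410 m³ = 2,410,000 L.
(a) Available chlorine delivered: 12,300 g × 0.89 = 10,950 g as Cl₂.
(a) Concentration rise: 10,950 g / 2,410,000 L = 4.542 mg/L = 4.54 ppm.

(b) Volume: 113,000 US gal × 3.785 L/gal = 427,705 L.
(b) Alkalinity to add: (91 − 55) = 36 mg/L as CaCO₃ × 427,705 L = 15,400 g as CaCO₃.
(b) Equivalents: 15,400 g ÷ 50 g/eq = 307.9 eq.
(b) NaHCO₃ supplies 1 eq per mole → 307.9 mol.
(b) Mass: 307.9 mol × 84 g/mol = 25,870 g.

(a) 4.54 ppm; (b) 25.9 kg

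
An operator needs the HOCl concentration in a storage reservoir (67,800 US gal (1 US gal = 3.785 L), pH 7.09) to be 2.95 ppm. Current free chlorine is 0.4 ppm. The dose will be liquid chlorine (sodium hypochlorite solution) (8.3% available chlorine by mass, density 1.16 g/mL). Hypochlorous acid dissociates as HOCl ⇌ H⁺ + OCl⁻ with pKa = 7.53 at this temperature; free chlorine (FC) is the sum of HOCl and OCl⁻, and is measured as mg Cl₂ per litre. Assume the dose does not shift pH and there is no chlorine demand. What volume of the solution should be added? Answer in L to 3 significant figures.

9.65 L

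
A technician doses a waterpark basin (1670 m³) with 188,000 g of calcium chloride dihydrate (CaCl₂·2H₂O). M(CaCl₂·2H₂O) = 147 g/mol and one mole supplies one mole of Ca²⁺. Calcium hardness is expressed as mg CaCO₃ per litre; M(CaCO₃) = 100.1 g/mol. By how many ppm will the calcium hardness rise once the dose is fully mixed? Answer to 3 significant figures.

Volume: 1670 m³ = 1,670,000 L.
Moles of Ca²⁺: 188,000 g ÷ 147 g/mol = 1279 mol.
As CaCO₃: 1279 mol × 100.1 g/mol = 128,000 g.
Rise: 128,000 g / 1,670,000 L × 1000 = 76.66 mg/L.

76.7 ppm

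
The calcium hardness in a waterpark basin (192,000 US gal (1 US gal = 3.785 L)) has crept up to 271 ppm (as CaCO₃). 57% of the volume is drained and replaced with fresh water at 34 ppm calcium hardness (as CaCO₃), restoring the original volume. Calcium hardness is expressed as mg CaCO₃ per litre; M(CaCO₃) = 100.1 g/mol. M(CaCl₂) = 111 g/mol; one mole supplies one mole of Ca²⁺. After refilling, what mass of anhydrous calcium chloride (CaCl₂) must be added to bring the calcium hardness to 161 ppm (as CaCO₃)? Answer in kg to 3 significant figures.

Volume: 192,000 US gal × 3.785 L/gal = 726,720 L.
After draining 57% and refilling: 271 × 0.43 + 34 × 0.57 = 135.91 ppm.
Deficit to target: 161 − 135.91 = 25.09 mg/L.
As CaCO₃: 25.09 mg/L × 726,720 L = 18,230 g; ÷ 100.1 = 182.2 mol Ca²⁺.
Mass: 182.2 × 111 = 20,220 g.

20.2 kg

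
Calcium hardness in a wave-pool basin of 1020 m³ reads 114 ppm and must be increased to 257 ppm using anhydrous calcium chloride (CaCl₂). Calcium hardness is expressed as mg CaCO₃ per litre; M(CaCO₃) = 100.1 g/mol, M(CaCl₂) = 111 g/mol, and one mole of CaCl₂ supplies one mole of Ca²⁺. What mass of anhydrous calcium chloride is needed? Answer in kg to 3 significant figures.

162 kg

Volume: 1020 m³ = 1,020,000 L.
Hardness to add: (257 − 114) = 143 mg/L as CaCO₃ × 1,020,000 L = 145,900 g as CaCO₃.
Moles of Ca²⁺ (1 mol Ca²⁺ ≡ 1 mol CaCO₃): 145,900 / 100.1 g/mol = 1457 mol.
Mass of CaCl₂: 1457 × 111 = 161,700 g.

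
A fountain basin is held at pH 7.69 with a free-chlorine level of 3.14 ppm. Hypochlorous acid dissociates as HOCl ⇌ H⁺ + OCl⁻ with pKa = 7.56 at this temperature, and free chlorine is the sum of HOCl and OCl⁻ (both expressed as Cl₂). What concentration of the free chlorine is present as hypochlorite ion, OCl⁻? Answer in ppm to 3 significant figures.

[OCl⁻]/[HOCl] = 10^(pH − pKa) = 10^(7.69 − 7.56) = 10^0.13 = 1.349.
Fraction as HOCl = 1 / (1 + 1.349) = 0.4257.
OCl⁻ = (1 − 0.4257) × 3.14 ppm = 1.803 ppm.

1.80 ppm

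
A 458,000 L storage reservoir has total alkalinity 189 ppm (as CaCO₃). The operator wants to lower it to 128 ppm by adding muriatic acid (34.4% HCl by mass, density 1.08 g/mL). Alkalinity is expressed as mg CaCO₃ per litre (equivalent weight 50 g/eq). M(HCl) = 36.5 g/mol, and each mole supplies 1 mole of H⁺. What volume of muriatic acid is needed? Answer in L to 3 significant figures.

54.9 L

Alkalinity to neutralize: (189 − 128) = 61 mg/L as CaCO₃ × 458,000 L = 27,940 g as CaCO₃.
Equivalents of H⁺ required: 27,940 ÷ 50 g/eq = 558.8 eq = 558.8 mol HCl.
Mass of HCl: 558.8 × 36.5 = 20,390 g.
Mass of 34.4% solution: 20,390 / 0.344 = 59,290 g.
Volume: 59,290 g ÷ 1.08 g/mL = 54,900 mL.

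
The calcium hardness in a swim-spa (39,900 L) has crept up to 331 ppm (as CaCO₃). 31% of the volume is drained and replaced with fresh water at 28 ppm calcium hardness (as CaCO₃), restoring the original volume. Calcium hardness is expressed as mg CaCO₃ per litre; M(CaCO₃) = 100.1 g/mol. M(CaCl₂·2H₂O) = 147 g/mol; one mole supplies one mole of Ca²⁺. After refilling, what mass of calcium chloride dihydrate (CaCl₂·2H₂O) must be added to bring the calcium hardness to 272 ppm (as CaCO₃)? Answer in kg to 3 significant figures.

2.05 kg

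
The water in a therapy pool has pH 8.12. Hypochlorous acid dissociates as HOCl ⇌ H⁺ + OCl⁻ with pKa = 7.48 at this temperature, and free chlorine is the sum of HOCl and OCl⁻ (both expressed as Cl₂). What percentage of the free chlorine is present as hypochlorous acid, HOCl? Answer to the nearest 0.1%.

[OCl⁻]/[HOCl] = 10^(pH − pKa) = 10^(8.12 − 7.48) = 10^0.64 = 4.365.
Fraction as HOCl = 1 / (1 + 4.365) = 0.1864.

18.6%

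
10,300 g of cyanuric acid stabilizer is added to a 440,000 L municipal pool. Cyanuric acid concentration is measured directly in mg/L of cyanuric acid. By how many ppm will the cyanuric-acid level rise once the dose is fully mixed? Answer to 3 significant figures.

23.4 ppm

Rise: 10,300 g / 440,000 L × 1000 = 23.41 mg/L.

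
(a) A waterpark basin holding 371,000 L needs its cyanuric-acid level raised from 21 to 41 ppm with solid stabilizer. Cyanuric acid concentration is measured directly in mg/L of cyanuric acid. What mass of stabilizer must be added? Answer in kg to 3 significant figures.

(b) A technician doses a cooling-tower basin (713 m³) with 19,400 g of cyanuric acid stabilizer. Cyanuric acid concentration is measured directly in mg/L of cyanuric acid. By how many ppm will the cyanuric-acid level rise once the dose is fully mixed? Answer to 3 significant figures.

(a) CYA to add: (41 − 21) = 20 mg/L × 371,000 L = 7420 g cyanuric acid.

(b) Volume: 713 m³ = 713,000 L.
(b) Rise: 19,400 g / 713,000 L × 1000 = 27.21 mg/L.

(a) 7.42 kg; (b) 27.2 ppm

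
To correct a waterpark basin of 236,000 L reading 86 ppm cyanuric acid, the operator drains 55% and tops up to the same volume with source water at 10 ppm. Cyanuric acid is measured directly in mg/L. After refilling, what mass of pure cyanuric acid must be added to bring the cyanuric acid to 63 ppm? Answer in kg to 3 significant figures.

After draining 55% and refilling: 86 × 0.45 + 10 × 0.55 = 44.2 ppm.
Deficit to target: 63 − 44.2 = 18.8 mg/L.
Mass: 18.8 mg/L × 236,000 L = 4437 g cyanuric acid.

4.44 kg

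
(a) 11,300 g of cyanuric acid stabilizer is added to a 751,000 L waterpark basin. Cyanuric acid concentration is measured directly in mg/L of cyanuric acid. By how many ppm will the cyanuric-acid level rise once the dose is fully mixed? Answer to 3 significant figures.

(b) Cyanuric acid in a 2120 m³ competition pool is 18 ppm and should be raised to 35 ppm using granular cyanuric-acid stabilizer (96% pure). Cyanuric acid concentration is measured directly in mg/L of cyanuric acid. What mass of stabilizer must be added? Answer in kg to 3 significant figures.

(a) Rise: 11,300 g / 751,000 L × 1000 = 15.05 mg/L.

(b) Volume: 2120 m³ = 2,120,000 L.
(b) CYA to add: (35 − 18) = 17 mg/L × 2,120,000 L = 36,040 g cyanuric acid.
(b) At 96% purity: 36,040 / 0.96 = 37,540 g product.

(a) 15.0 ppm; (b) 37.5 kg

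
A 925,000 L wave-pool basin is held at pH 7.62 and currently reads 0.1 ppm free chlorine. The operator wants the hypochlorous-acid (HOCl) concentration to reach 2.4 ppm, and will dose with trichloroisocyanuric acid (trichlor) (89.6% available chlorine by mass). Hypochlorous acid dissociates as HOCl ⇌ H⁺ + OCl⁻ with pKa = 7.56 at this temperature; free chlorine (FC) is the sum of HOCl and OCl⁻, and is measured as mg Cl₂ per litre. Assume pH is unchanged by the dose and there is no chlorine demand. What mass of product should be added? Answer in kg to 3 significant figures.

[OCl⁻]/[HOCl] = 10^(pH − pKa) = 10^(7.62 − 7.56) = 1.148; fraction as HOCl = 1/(1 + 1.148) = 0.4655.
Free chlorine required for 2.4 ppm HOCl: 2.4 / 0.4655 = 5.156 ppm.
FC to add: 5.156 − 0.1 = 5.056 mg/L as Cl₂.
Cl₂ equivalent: 5.056 mg/L × 925,000 L = 4676 g.
Product at 89.6% available Cl: 4676 / 0.896 = 5219 g.

5.22 kg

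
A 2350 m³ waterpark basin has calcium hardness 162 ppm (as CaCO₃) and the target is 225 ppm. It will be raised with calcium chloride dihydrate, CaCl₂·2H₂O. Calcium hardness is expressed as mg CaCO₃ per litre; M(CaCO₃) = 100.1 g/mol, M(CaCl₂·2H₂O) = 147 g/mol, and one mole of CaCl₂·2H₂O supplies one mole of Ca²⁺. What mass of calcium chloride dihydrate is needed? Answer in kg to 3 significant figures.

Volume: 2350 m³ = 2,350,000 L.
Hardness to add: (225 − 162) = 63 mg/L as CaCO₃ × 2,350,000 L = 148,000 g as CaCO₃.
Moles of Ca²⁺ (1 mol Ca²⁺ ≡ 1 mol CaCO₃): 148,000 / 100.1 g/mol = 1479 mol.
Mass of CaCl₂·2H₂O: 1479 × 147 = 217,400 g.

217 kg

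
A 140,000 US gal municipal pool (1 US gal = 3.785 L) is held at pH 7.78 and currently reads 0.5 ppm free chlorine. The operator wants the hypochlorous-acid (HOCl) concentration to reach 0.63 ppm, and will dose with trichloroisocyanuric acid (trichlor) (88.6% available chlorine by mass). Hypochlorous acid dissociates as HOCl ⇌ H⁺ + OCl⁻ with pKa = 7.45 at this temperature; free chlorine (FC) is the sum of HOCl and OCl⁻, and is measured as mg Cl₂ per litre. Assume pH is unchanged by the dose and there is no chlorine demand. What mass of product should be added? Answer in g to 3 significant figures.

Volume: 140,000 US gal × 3.785 L/gal = 529,900 L.
[OCl⁻]/[HOCl] = 10^(pH − pKa) = 10^(7.78 − 7.45) = 2.138; fraction as HOCl = 1/(1 + 2.138) = 0.3187.
Free chlorine required for 0.63 ppm HOCl: 0.63 / 0.3187 = 1.977 ppm.
FC to add: 1.977 − 0.5 = 1.477 mg/L as Cl₂.
Cl₂ equivalent: 1.477 mg/L × 529,900 L = 782.6 g.
Product at 88.6% available Cl: 782.6 / 0.886 = 883.3 g.

883 g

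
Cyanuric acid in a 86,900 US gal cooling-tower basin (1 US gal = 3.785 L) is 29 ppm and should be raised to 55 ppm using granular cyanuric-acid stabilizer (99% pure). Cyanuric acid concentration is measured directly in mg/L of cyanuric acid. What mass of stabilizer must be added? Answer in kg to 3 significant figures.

8.64 kg

Volume: 86,900 US gal × 3.785 L/gal = 328,916 L.
CYA to add: (55 − 29) = 26 mg/L × 328,916 L = 8552 g cyanuric acid.
At 99% purity: 8552 / 0.99 = 8638 g product.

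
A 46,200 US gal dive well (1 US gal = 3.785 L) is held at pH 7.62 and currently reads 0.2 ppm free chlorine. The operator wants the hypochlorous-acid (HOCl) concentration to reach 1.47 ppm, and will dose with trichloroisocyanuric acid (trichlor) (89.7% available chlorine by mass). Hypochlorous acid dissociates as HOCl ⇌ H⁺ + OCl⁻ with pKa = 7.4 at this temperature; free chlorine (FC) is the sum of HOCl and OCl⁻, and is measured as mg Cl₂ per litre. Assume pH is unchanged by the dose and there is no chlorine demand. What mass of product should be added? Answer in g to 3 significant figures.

Volume: 46,200 US gal × 3.785 L/gal = 174,867 L.
[OCl⁻]/[HOCl] = 10^(pH − pKa) = 10^(7.62 − 7.4) = 1.66; fraction as HOCl = 1/(1 + 1.66) = 0.376.
Free chlorine required for 1.47 ppm HOCl: 1.47 / 0.376 = 3.91 ppm.
FC to add: 3.91 − 0.2 = 3.71 mg/L as Cl₂.
Cl₂ equivalent: 3.71 mg/L × 174,867 L = 648.7 g.
Product at 89.7% available Cl: 648.7 / 0.897 = 723.2 g.

723 g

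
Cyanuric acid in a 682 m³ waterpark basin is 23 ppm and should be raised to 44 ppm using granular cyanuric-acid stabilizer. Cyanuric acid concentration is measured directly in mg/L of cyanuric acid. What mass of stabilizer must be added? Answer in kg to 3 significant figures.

Volume: 682 m³ = 682,000 L.
CYA to add: (44 − 23) = 21 mg/L × 682,000 L = 14,320 g cyanuric acid.

14.3 kg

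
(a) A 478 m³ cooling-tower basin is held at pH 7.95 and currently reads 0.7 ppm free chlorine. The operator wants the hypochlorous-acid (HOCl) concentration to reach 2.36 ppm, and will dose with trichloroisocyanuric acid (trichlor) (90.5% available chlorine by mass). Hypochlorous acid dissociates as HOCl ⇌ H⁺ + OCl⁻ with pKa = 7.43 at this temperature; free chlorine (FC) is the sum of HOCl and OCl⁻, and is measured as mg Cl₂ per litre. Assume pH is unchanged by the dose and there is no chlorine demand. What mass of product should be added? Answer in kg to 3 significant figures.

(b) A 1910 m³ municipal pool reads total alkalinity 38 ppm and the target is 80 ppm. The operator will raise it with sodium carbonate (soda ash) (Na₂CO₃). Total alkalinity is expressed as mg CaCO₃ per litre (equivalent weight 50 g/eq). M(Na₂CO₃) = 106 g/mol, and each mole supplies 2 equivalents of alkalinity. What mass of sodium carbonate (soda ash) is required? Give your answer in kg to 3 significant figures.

(a) Volume: 478 m³ = 478,000 L.
(a) [OCl⁻]/[HOCl] = 10^(pH − pKa) = 10^(7.95 − 7.43) = 3.311; fraction as HOCl = 1/(1 + 3.311) = 0.2319.
(a) Free chlorine required for 2.36 ppm HOCl: 2.36 / 0.2319 = 10.17 ppm.
(a) FC to add: 10.17 − 0.7 = 9.475 mg/L as Cl₂.
(a) Cl₂ equivalent: 9.475 mg/L × 478,000 L = 4529 g.
(a) Product at 90.5% available Cl: 4529 / 0.905 = 5004 g.

(b) Volume: 1910 m³ = 1,910,000 L.
(b) Alkalinity to add: (80 − 38) = 42 mg/L as CaCO₃ × 1,910,000 L = 80,220 g as CaCO₃.
(b) Equivalents: 80,220 g ÷ 50 g/eq = 1604 eq.
(b) Each mole of Na₂CO₃ supplies 2 eq, so 1604 / 2 = 802.2 mol.
(b) Mass: 802.2 mol × 106 g/mol = 85,030 g.

(a) 5.00 kg; (b) 85.0 kg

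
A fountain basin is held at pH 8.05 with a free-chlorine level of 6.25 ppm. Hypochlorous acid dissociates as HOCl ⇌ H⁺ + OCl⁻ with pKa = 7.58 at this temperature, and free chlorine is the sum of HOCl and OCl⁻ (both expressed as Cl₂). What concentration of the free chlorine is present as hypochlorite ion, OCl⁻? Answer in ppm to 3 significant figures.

4.67 ppm

[OCl⁻]/[HOCl] = 10^(pH − pKa) = 10^(8.05 − 7.58) = 10^0.47 = 2.951.
Fraction as HOCl = 1 / (1 + 2.951) = 0.2531.
OCl⁻ = (1 − 0.2531) × 6.25 ppm = 4.668 ppm.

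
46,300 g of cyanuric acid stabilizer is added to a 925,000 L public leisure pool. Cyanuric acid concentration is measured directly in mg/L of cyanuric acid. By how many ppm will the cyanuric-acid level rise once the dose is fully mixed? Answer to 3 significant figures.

50.1 ppm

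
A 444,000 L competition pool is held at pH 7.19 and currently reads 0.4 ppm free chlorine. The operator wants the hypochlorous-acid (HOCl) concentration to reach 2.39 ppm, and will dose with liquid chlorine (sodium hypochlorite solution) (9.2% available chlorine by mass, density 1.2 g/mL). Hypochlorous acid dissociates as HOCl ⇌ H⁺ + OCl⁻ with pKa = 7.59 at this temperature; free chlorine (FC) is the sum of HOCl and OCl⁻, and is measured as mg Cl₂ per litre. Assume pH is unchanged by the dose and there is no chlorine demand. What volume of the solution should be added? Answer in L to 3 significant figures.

11.8 L

[OCl⁻]/[HOCl] = 10^(pH − pKa) = 10^(7.19 − 7.59) = 0.3981; fraction as HOCl = 1/(1 + 0.3981) = 0.7153.
Free chlorine required for 2.39 ppm HOCl: 2.39 / 0.7153 = 3.341 ppm.
FC to add: 3.341 − 0.4 = 2.941 mg/L as Cl₂.
Cl₂ equivalent: 2.941 mg/L × 444,000 L = 1306 g.
Product at 9.2% available Cl: 1306 / 0.092 = 14,200 g.
Volume: 14,200 g ÷ 1.2 g/mL = 11,830 mL.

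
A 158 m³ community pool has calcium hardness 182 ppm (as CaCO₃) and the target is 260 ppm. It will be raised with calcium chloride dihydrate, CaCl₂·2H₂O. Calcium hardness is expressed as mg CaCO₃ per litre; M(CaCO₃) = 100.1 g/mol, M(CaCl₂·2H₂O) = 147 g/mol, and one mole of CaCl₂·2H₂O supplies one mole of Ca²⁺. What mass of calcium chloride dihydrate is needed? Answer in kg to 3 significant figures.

18.1 kg

Volume: 158 m³ = 158,000 L.
Hardness to add: (260 − 182) = 78 mg/L as CaCO₃ × 158,000 L = 12,320 g as CaCO₃.
Moles of Ca²⁺ (1 mol Ca²⁺ ≡ 1 mol CaCO₃): 12,320 / 100.1 g/mol = 123.1 mol.
Mass of CaCl₂·2H₂O: 123.1 × 147 = 18,100 g.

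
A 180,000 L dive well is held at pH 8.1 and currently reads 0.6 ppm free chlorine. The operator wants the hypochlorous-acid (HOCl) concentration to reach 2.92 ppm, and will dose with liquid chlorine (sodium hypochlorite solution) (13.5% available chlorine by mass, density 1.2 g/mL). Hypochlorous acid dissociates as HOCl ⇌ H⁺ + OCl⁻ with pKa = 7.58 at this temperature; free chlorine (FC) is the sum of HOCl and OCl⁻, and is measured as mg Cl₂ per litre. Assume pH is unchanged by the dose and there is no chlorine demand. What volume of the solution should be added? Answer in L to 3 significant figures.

13.3 L

[OCl⁻]/[HOCl] = 10^(pH − pKa) = 10^(8.1 − 7.58) = 3.311; fraction as HOCl = 1/(1 + 3.311) = 0.2319.
Free chlorine required for 2.92 ppm HOCl: 2.92 / 0.2319 = 12.59 ppm.
FC to add: 12.59 − 0.6 = 11.99 mg/L as Cl₂.
Cl₂ equivalent: 11.99 mg/L × 180,000 L = 2158 g.
Product at 13.5% available Cl: 2158 / 0.135 = 15,990 g.
Volume: 15,990 g ÷ 1.2 g/mL = 13,320 mL.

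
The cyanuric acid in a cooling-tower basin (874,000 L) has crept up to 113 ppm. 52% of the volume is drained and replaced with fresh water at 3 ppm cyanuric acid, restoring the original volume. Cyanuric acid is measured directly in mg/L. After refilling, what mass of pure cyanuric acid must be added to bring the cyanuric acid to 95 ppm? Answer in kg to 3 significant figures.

34.3 kg

After draining 52% and refilling: 113 × 0.48 + 3 × 0.52 = 55.8 ppm.
Deficit to target: 95 − 55.8 = 39.2 mg/L.
Mass: 39.2 mg/L × 874,000 L = 34,260 g cyanuric acid.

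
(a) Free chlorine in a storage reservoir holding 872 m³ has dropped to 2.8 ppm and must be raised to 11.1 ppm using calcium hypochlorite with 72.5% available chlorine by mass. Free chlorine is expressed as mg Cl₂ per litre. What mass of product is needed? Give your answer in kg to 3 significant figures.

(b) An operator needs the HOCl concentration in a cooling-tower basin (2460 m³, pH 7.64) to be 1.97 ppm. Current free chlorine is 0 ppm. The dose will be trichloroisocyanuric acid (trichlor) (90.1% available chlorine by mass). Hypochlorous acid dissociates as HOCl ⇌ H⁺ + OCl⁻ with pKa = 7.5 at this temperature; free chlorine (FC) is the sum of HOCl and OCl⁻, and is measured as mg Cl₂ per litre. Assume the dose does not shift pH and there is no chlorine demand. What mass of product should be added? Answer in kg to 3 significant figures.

(a) 9.98 kg; (b) 12.8 kg

(a) Volume: 872 m³ = 872,000 L.
(a) Chlorine deficit: 11.1 − 2.8 = 8.3 ppm = 8.3 mg/L as Cl₂.
(a) Cl₂ equivalent needed: 8.3 mg/L × 872,000 L = 7,238,000 mg = 7238 g.
(a) Product at 72.5% available chlorine: 7238 / 0.725 = 9983 g.

(b) Volume: 2460 m³ = 2,460,000 L.
(b) [OCl⁻]/[HOCl] = 10^(pH − pKa) = 10^(7.64 − 7.5) = 1.38; fraction as HOCl = 1/(1 + 1.38) = 0.4201.
(b) Free chlorine required for 1.97 ppm HOCl: 1.97 / 0.4201 = 4.689 ppm.
(b) FC to add: 4.689 − 0 = 4.689 mg/L as Cl₂.
(b) Cl₂ equivalent: 4.689 mg/L × 2,460,000 L = 11,540 g.
(b) Product at 90.1% available Cl: 11,540 / 0.901 = 12,800 g.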